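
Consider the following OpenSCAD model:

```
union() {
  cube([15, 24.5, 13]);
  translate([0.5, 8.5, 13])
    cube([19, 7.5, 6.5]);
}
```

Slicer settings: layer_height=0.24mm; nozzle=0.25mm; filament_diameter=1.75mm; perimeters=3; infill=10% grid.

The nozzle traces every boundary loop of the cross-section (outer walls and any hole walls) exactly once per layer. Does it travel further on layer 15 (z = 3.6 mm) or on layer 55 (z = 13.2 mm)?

Layer 15 (z = 3.6): the cube (footprint 15×24.5) is included at this height (perimeter 79.00 mm); the cube at (0.5, 8.5) is absent (z outside [13, 19.5]); Combining (union): only the 15×24.5 cube is present, so the union is just that shape — boundary = 79.00 mm. So its perimeter = 79.00 mm. Layer 55 (z = 13.2): the cube does not reach this height (z outside [0, 13]); the 19×7.5 cube at (0.5, 8.5) contributes its full rectangle (perimeter 53.00 mm); Merging all regions: only the 19×7.5 cube at (0.5, 8.5) is present, so the union is just that shape — boundary = 53.00 mm. So its perimeter = 53.00 mm. Layer 15 is larger (79.00 vs 53.00 mm).

layer 15 (z = 3.6 mm)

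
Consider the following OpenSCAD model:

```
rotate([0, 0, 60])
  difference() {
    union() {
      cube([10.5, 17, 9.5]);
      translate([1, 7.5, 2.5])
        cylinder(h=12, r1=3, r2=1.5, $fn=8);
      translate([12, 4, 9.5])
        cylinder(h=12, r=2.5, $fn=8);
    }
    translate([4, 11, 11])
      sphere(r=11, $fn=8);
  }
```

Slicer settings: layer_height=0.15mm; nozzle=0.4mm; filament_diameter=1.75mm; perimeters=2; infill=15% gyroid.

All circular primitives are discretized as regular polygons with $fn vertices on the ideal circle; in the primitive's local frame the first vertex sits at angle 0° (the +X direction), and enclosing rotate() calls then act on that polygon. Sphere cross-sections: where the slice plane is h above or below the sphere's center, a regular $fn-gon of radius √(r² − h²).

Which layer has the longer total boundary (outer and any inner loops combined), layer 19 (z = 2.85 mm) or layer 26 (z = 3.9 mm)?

Layer 19 (z = 2.85): the 10.5×17 cube contributes its full rectangle (perimeter 55.00 mm); the cone at (1, 7.5) (r1=3→r2=1.5) has section circumradius 2.956 here — a regular 8-gon (perimeter = 2·8·2.956·sin(180°/8) = 18.10 mm); the cylinder at (12, 4) is absent (z outside [9.5, 21.5]); Merging all regions: the regions partially overlap (shared area 17.86 mm²), so the edge portions inside another operand are dropped and the merged outline is re-measured after clipping — boundary = 56.80 mm; the r=11 sphere at (4, 11) slices to a regular 8-gon of circumradius 7.388 (√(r²−h²) with h=8.15 from center) (perimeter = 2·8·7.388·sin(180°/8) = 45.23 mm); After the difference (first − rest): starting from the result so far, the r=11 sphere at (4, 11) partially overlaps it — only the 129.57 mm² overlap (of its 154.37 mm²) is removed, clipping the outline — boundary = 58.31 mm; (whole slice rotated 60° about Z — lengths, areas and connectivity unchanged). So its perimeter = 58.31 mm. Layer 26 (z = 3.9): the cube (footprint 10.5×17) is included at this height (perimeter 55.00 mm); the cone at (1, 7.5): at t=0.117 of its height the radius interpolates to r₁+(r₂−r₁)t = 2.825, giving a regular 8-gon of that circumradius (perimeter = 2·8·2.825·sin(180°/8) = 17.30 mm); the cylinder at (12, 4) is absent (z outside [9.5, 21.5]); Combining (union): the regions partially overlap (shared area 16.52 mm²), so the edge portions inside another operand are dropped and the merged outline is re-measured after clipping — boundary = 56.66 mm; the sphere at (4, 11): section is a regular 8-gon, circumradius = √(r²−h²) = √(11²−7.1²) = 8.402 (perimeter = 2·8·8.402·sin(180°/8) = 51.44 mm); Taking the first minus the rest: starting from that combined region, the r=11 sphere at (4, 11) partially overlaps it — only the 144.48 mm² overlap (of its 199.66 mm²) is removed, clipping the outline — boundary = 37.11 mm; (whole slice rotated 60° about Z — lengths, areas and connectivity unchanged). So its perimeter = 37.11 mm. Layer 19 is larger (58.31 vs 37.11 mm).

layer 19 (z = 2.85 mm)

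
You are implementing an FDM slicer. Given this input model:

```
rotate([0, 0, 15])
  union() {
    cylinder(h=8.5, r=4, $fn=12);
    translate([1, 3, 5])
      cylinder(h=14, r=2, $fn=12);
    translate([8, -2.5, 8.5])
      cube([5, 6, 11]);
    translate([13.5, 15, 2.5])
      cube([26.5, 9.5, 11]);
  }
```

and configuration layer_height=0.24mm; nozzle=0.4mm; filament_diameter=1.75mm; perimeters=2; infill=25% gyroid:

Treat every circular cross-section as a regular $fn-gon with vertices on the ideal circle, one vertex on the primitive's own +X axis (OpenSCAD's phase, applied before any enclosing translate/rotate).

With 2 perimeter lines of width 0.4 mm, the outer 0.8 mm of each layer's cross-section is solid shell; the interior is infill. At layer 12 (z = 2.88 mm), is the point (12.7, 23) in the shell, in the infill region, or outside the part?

At z = 2.88 mm: the r=4 cylinder contributes a regular 12-gon of circumradius 4; the cylinder at (1, 3) is absent (z outside [5, 19]); the cube at (8, -2.5) is absent (z outside [8.5, 19.5]); the cube at (13.5, 15) (footprint 26.5×9.5) is included at this height; Combining (union): the 2 present regions are separate (no shared area or edge), so areas and boundary lengths simply add and each stays a separate island — 2 connected regions; (rotated 15° about Z; rotation is an isometry so areas/perimeters/island counts are preserved). Overall, the cross-section has 2 separate islands. Undo the 15° rotation: the query point maps to (18.220, 18.929) in the un-rotated model frame. The nearest boundary edge runs (40.00, 15.00)→(13.50, 15.00); distance from the point to it = 3.93 mm. (Shell/infill is judged within the island containing the point — the largest one.) The point is inside the cross-section and 3.93 mm from the nearest boundary — more than the 0.8 mm shell width (2 × 0.4), so it's in the infill interior.

infill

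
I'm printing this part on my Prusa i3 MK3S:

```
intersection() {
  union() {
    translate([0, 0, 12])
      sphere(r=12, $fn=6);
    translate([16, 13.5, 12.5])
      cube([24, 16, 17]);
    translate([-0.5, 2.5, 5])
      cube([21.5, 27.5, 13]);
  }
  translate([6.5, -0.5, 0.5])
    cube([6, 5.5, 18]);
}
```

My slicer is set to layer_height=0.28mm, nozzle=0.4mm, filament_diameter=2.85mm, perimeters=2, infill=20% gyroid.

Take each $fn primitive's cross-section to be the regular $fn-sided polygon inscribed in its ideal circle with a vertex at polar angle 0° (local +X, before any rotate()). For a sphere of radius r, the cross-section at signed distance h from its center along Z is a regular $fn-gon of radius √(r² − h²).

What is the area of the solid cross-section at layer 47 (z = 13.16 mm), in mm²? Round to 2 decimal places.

29.46 mm²

At z = 13.16 mm: the r=12 sphere contributes a regular 6-gon of circumradius √(12²−1.16²) = 11.944 (area = (6/2)·11.944²·sin(360°/6) = 370.63 mm²); the cube at (16, 13.5) (footprint 24×16) is included at this height (area 384.00 mm²); the cube at (-0.5, 2.5) is present — its section is the full 21.5×27.5 rectangle (area 591.25 mm²); Taking the union: the regions partially overlap — summed areas 1345.88 mm² minus the doubly-counted overlap 148.52 mm² gives 1197.35 mm² — area = 1197.35 mm²; the cube at (6.5, -0.5) (footprint 6×5.5) is included at this height (area 33.00 mm²); Keeping only the common overlap: the 6×5.5 cube at (6.5, -0.5) partially overlaps the result so far; clipping to the common part keeps 29.46 mm² — area = 29.46 mm². Overall, the cross-section is a single solid region. Net area = 29.46 mm².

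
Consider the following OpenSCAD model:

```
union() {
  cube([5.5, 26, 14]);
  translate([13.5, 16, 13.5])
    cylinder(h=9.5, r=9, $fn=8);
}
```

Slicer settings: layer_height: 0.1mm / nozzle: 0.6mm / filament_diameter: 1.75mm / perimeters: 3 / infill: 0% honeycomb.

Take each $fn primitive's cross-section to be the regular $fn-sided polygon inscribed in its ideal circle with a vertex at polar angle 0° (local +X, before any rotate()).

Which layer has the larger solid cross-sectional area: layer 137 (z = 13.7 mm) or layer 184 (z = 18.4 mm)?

Layer 137 (z = 13.7): the cube (footprint 5.5×26) is included at this height (area 143.00 mm²); the cylinder at (13.5, 16): section is a regular 8-gon, circumradius r=9 (area = (8/2)·9.000²·sin(360°/8) = 229.10 mm²); Combining (union): the regions partially overlap — summed areas 372.10 mm² minus the doubly-counted overlap 2.41 mm² gives 369.69 mm² — area = 369.69 mm². So its area = 369.69 mm². Layer 184 (z = 18.4): the cube is not intersected at this z (z outside [0, 14]); the cylinder at (13.5, 16): section is a regular 8-gon, circumradius r=9 (area = (8/2)·9.000²·sin(360°/8) = 229.10 mm²); Merging all regions: only the r=9 cylinder at (13.5, 16) is present, so the union is just that shape — area = 229.10 mm². So its area = 229.10 mm². Layer 137 is larger (369.69 vs 229.10 mm²).

layer 137 (z = 13.7 mm)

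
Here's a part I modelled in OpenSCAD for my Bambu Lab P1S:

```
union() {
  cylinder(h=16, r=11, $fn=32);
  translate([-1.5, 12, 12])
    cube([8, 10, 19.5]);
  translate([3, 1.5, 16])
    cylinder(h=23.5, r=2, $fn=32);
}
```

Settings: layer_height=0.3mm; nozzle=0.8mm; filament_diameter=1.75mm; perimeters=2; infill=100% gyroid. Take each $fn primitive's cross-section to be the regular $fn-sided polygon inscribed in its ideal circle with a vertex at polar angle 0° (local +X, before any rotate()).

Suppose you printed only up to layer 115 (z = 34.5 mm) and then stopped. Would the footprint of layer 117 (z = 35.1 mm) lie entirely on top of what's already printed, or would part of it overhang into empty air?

entirely on top

Compare the two slices. At z = 34.5: the cylinder is absent (z outside [0, 16]); the cube at (-1.5, 12) is not intersected at this z (z outside [12, 31.5]); the cylinder at (3, 1.5): section is a regular 32-gon, circumradius r=2 (area = (32/2)·2.000²·sin(360°/32) = 12.49 mm²); Merging all regions: only the r=2 cylinder at (3, 1.5) is present, so the union is just that shape — area = 12.49 mm². At z = 35.1: the cylinder does not reach this height (z outside [0, 16]); the cube at (-1.5, 12) is not intersected at this z (z outside [12, 31.5]); the r=2 cylinder at (3, 1.5) gives a regular 32-gon of circumradius 2 (constant along its height) (area = (32/2)·2.000²·sin(360°/32) = 12.49 mm²); Merging all regions: only the r=2 cylinder at (3, 1.5) is present, so the union is just that shape — area = 12.49 mm². Checking containment: the cross-section at z = 35.1 is a subset of the cross-section at z = 34.5.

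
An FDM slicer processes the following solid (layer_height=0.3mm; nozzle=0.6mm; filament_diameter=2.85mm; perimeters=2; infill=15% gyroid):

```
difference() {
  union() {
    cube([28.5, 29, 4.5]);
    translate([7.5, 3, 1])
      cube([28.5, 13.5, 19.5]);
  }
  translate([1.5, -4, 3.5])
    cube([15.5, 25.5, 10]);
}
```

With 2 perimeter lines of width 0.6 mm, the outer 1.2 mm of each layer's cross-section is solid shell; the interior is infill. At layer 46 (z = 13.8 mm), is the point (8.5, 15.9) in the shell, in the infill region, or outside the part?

shell

At z = 13.8 mm: the cube is not intersected at this z (z outside [0, 4.5]); the cube at (7.5, 3) (footprint 28.5×13.5) is included at this height; Taking the union: only the 28.5×13.5 cube at (7.5, 3) is present, so the union is just that shape — 1 connected region; the cube at (1.5, -4) does not reach this height (z outside [3.5, 13.5]); After the difference (first − rest): none of the subtracted shapes is present at this height, so that combined region is unchanged — 1 connected region. Overall, the cross-section is a single solid region. The nearest boundary edge runs (36.00, 16.50)→(7.50, 16.50); distance from the point to it = 0.60 mm. The point is inside the cross-section, 0.60 mm from the nearest boundary — within the 1.2 mm shell band (2 × 0.6).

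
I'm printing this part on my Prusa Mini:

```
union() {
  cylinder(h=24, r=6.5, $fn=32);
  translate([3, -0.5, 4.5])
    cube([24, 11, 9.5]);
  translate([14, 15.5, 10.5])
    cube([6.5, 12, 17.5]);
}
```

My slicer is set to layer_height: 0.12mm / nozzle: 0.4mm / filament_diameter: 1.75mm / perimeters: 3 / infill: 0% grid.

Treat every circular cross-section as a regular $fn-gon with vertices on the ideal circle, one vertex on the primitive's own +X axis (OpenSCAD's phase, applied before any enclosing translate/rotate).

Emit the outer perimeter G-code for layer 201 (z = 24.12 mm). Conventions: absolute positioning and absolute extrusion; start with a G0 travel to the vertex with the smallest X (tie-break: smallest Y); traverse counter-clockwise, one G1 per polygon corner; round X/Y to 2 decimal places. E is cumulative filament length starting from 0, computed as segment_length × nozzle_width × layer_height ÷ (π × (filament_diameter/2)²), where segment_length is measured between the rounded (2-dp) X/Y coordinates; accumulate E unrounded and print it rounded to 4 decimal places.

At z = 24.12 mm: the cylinder is not intersected at this z (z outside [0, 24]); the cube at (3, -0.5) is not intersected at this z (z outside [4.5, 14]); the 6.5×12 cube at (14, 15.5) contributes its full rectangle; Taking the union: only the 6.5×12 cube at (14, 15.5) is present, so the union is just that shape — 1 connected region. The outline is a single polygon with 4 vertices. Extrusion per mm of travel: 0.4 × 0.12 / (π × 0.875²) = 0.019956. Accumulating E over each segment gives final E = 0.7384.

G0 X14.00 Y15.50 Z24.12
G1 X20.50 Y15.50 E0.1297
G1 X20.50 Y27.50 E0.3692
G1 X14.00 Y27.50 E0.4989
G1 X14.00 Y15.50 E0.7384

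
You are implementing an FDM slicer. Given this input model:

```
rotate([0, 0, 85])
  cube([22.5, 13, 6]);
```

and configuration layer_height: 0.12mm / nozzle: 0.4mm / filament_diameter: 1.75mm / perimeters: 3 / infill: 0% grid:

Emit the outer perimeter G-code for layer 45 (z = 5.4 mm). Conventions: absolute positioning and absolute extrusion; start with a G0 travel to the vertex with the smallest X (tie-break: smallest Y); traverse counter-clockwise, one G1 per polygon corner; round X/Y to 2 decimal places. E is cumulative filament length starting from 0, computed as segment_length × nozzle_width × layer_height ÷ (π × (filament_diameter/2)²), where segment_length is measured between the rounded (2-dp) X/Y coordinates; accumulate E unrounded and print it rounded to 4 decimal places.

At z = 5.4 mm: the 22.5×13 cube contributes its full rectangle; (rotated 85° about Z; rotation is an isometry so areas/perimeters/island counts are preserved). The outline is a single polygon with 4 vertices. Extrusion per mm of travel: 0.4 × 0.12 / (π × 0.875²) = 0.019956. Accumulating E over each segment gives final E = 1.4169.

G0 X-12.95 Y1.13 Z5.40
G1 X0.00 Y0.00 E0.2594
G1 X1.96 Y22.41 E0.7083
G1 X-10.99 Y23.55 E0.9678
G1 X-12.95 Y1.13 E1.4169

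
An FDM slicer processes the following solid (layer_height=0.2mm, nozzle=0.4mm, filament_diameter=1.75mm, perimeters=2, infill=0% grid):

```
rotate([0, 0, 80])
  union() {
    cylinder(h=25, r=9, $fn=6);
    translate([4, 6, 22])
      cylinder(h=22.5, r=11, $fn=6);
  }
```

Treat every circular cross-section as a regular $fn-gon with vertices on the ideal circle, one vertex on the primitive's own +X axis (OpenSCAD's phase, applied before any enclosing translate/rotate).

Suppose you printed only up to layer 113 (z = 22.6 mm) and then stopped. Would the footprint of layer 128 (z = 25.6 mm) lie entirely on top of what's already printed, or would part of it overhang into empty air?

entirely on top

Compare the two slices. At z = 22.6: the cylinder: section is a regular 6-gon, circumradius r=9 (area = (6/2)·9.000²·sin(360°/6) = 210.44 mm²); the cylinder at (4, 6): section is a regular 6-gon, circumradius r=11 (area = (6/2)·11.000²·sin(360°/6) = 314.37 mm²); Merging all regions: the regions partially overlap — summed areas 524.81 mm² minus the doubly-counted overlap 129.32 mm² gives 395.49 mm² — area = 395.49 mm²; (whole slice rotated 80° about Z — lengths, areas and connectivity unchanged). At z = 25.6: the cylinder is absent (z outside [0, 25]); the cylinder at (4, 6): section is a regular 6-gon, circumradius r=11 (area = (6/2)·11.000²·sin(360°/6) = 314.37 mm²); Merging all regions: only the r=11 cylinder at (4, 6) is present, so the union is just that shape — area = 314.37 mm²; (whole slice rotated 80° about Z — lengths, areas and connectivity unchanged). Checking containment: the cross-section at z = 25.6 is a subset of the cross-section at z = 22.6.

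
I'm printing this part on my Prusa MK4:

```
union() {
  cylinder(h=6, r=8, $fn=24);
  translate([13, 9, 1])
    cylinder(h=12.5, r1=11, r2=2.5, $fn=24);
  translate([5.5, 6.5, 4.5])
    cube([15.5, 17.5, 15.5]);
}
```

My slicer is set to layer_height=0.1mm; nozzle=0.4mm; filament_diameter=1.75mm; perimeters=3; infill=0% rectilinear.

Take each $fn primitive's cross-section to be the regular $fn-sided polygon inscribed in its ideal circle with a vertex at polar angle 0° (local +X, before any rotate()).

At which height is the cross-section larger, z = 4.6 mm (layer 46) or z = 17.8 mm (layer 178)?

Layer 46 (z = 4.6): the r=8 cylinder gives a regular 24-gon of circumradius 8 (constant along its height) (area = (24/2)·8.000²·sin(360°/24) = 198.77 mm²); the cone at (13, 9) contributes a regular 24-gon of circumradius 8.552 (interpolated between r1=11 and r2=2.5 at t=0.288) (area = (24/2)·8.552²·sin(360°/24) = 227.15 mm²); the cube at (5.5, 6.5) is present — its section is the full 15.5×17.5 rectangle (area 271.25 mm²); Taking the union: the regions partially overlap — summed areas 697.17 mm² minus the doubly-counted overlap 150.61 mm² gives 546.57 mm² — area = 546.57 mm². So its area = 546.57 mm². Layer 178 (z = 17.8): the cylinder does not reach this height (z outside [0, 6]); the cone at (13, 9) does not reach this height (z outside [1, 13.5]); the 15.5×17.5 cube at (5.5, 6.5) contributes its full rectangle (area 271.25 mm²); Taking the union: only the 15.5×17.5 cube at (5.5, 6.5) is present, so the union is just that shape — area = 271.25 mm². So its area = 271.25 mm². Layer 46 is larger (546.57 vs 271.25 mm²).

layer 46 (z = 4.6 mm)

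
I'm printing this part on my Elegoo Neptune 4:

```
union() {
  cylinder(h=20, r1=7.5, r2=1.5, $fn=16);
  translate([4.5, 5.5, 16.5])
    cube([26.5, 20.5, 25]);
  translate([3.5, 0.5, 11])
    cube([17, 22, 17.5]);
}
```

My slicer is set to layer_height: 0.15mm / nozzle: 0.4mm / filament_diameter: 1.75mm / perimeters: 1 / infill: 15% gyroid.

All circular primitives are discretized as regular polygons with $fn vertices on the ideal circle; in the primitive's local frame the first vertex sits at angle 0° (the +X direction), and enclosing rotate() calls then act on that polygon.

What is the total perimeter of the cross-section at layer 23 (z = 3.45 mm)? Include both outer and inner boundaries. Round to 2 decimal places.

40.36 mm

At z = 3.45 mm: the cone: at t=0.173 of its height the radius interpolates to r₁+(r₂−r₁)t = 6.465, giving a regular 16-gon of that circumradius (perimeter = 2·16·6.465·sin(180°/16) = 40.36 mm); the cube at (4.5, 5.5) is absent (z outside [16.5, 41.5]); the cube at (3.5, 0.5) is absent (z outside [11, 28.5]); Combining (union): only the cone is present, so the union is just that shape — boundary = 40.36 mm. Overall, the cross-section is a single solid region. Total boundary length (outer) = 40.36 mm.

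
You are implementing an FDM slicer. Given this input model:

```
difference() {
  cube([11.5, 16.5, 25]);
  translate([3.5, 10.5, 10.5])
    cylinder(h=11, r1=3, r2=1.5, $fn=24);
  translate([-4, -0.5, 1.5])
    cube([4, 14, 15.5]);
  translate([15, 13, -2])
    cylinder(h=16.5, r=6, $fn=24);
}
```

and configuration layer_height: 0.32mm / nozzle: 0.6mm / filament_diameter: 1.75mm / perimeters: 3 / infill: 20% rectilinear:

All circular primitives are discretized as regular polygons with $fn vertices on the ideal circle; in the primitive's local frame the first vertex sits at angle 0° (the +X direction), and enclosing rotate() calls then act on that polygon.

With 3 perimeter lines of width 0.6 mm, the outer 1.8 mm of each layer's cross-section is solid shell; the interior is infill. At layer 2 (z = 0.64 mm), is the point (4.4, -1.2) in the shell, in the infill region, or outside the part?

outside

At z = 0.64 mm: the cube (footprint 11.5×16.5) is included at this height; the cone at (3.5, 10.5) is not intersected at this z (z outside [10.5, 21.5]); the cube at (-4, -0.5) does not reach this height (z outside [1.5, 17]); the r=6 cylinder at (15, 13) contributes a regular 24-gon of circumradius 6; Taking the first minus the rest: starting from the 11.5×16.5 cube, the r=6 cylinder at (15, 13) partially overlaps it — only the 15.70 mm² overlap (of its 111.81 mm²) is removed, clipping the outline — 1 connected region. Overall, the cross-section is a single solid region. The nearest boundary edge runs (11.50, 0.00)→(0.00, 0.00); distance from the point to it = 1.20 mm. The point is not inside any of the regions above, so it lies outside the cross-section (1.20 mm from the nearest boundary).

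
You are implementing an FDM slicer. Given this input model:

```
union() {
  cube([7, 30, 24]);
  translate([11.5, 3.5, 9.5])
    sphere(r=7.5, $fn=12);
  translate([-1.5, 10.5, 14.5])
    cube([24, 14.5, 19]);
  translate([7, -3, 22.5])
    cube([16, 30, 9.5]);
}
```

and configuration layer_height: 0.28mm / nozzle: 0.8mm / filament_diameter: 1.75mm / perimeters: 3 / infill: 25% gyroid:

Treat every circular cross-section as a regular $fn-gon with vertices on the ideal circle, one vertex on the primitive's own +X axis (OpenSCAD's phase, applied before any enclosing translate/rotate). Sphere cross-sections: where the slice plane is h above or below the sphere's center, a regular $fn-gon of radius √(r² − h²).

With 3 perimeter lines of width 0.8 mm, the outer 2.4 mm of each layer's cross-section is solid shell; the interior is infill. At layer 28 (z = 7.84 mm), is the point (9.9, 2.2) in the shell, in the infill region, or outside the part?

infill

At z = 7.84 mm: the cube (footprint 7×30) is included at this height; the r=7.5 sphere at (11.5, 3.5) contributes a regular 12-gon of circumradius √(7.5²−1.66²) = 7.314; the cube at (-1.5, 10.5) does not reach this height (z outside [14.5, 33.5]); the cube at (7, -3) does not reach this height (z outside [22.5, 32]); Combining (union): the regions partially overlap (shared area 18.39 mm²), so overlapping operands fuse into one piece — 1 connected region. Overall, the cross-section is a single solid region. The nearest boundary edge runs (7.84, -2.83)→(5.17, -0.16); distance from the point to it = 5.01 mm. The point is inside the cross-section and 5.01 mm from the nearest boundary — more than the 2.4 mm shell width (3 × 0.8), so it's in the infill interior.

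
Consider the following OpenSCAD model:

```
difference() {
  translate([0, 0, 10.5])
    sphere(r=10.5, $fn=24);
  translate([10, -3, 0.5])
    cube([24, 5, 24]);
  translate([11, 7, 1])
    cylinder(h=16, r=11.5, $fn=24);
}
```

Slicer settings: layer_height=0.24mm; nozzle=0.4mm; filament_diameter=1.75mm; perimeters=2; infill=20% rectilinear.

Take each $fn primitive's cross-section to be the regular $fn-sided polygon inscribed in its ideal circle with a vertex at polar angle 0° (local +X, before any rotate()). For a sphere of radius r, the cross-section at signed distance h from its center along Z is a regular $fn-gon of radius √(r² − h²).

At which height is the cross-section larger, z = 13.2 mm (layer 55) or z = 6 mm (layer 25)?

Layer 55 (z = 13.2): the r=10.5 sphere contributes a regular 24-gon of circumradius √(10.5²−2.7²) = 10.147 (area = (24/2)·10.147²·sin(360°/24) = 319.78 mm²); the cube at (10, -3) (footprint 24×5) is included at this height (area 120.00 mm²); the r=11.5 cylinder at (11, 7) contributes a regular 24-gon of circumradius 11.5 (area = (24/2)·11.500²·sin(360°/24) = 410.75 mm²); Taking the first minus the rest: starting from the r=10.5 sphere (319.78 mm²), the 24×5 cube at (10, -3) partially overlaps it — only the 0.16 mm² overlap (of its 120.00 mm²) is removed, clipping the outline; the r=11.5 cylinder at (11, 7) partially overlaps it — only the 100.96 mm² overlap (of its 410.75 mm²) is removed, clipping the outline — area = 218.65 mm². So its area = 218.65 mm². Layer 25 (z = 6): the r=10.5 sphere contributes a regular 24-gon of circumradius √(10.5²−4.5²) = 9.487 (area = (24/2)·9.487²·sin(360°/24) = 279.52 mm²); the cube at (10, -3) (footprint 24×5) is included at this height (area 120.00 mm²); the r=11.5 cylinder at (11, 7) contributes a regular 24-gon of circumradius 11.5 (area = (24/2)·11.500²·sin(360°/24) = 410.75 mm²); Taking the first minus the rest: starting from the r=10.5 sphere (279.52 mm²), the 24×5 cube at (10, -3) misses the remaining region (no effect); the r=11.5 cylinder at (11, 7) partially overlaps it — only the 88.12 mm² overlap (of its 410.75 mm²) is removed, clipping the outline — area = 191.41 mm². So its area = 191.41 mm². Layer 55 is larger (218.65 vs 191.41 mm²).

layer 55 (z = 13.2 mm)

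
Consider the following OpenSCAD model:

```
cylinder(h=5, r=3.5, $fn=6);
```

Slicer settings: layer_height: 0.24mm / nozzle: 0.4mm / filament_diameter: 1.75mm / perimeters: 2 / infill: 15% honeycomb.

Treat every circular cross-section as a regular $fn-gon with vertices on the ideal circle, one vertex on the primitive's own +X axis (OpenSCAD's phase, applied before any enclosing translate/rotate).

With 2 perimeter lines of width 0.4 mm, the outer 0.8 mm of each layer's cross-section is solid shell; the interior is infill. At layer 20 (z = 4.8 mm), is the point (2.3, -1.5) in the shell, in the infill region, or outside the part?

At z = 4.8 mm: the r=3.5 cylinder contributes a regular 6-gon of circumradius 3.5. Overall, the cross-section is a single solid region. The nearest boundary edge runs (1.75, -3.03)→(3.50, 0.00); distance from the point to it = 0.29 mm. The point is inside the cross-section, 0.29 mm from the nearest boundary — within the 0.8 mm shell band (2 × 0.4).

shell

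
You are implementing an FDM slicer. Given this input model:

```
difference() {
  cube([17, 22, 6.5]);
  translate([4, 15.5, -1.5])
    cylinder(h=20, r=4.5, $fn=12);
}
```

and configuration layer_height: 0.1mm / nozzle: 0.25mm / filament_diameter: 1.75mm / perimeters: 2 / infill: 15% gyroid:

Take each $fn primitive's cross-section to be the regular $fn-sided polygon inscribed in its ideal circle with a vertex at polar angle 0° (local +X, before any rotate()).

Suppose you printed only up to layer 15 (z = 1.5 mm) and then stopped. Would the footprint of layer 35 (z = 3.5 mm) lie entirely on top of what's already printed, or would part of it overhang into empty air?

Compare the two slices. At z = 1.5: the cube (footprint 17×22) is included at this height (area 374.00 mm²); the cylinder at (4, 15.5): section is a regular 12-gon, circumradius r=4.5 (area = (12/2)·4.500²·sin(360°/12) = 60.75 mm²); Taking the first minus the rest: starting from the 17×22 cube (374.00 mm²), the r=4.5 cylinder at (4, 15.5) partially overlaps it — only the 59.82 mm² overlap (of its 60.75 mm²) is removed, clipping the outline — area = 314.18 mm². At z = 3.5: the 17×22 cube contributes its full rectangle (area 374.00 mm²); the r=4.5 cylinder at (4, 15.5) gives a regular 12-gon of circumradius 4.5 (constant along its height) (area = (12/2)·4.500²·sin(360°/12) = 60.75 mm²); After the difference (first − rest): starting from the 17×22 cube (374.00 mm²), the r=4.5 cylinder at (4, 15.5) partially overlaps it — only the 59.82 mm² overlap (of its 60.75 mm²) is removed, clipping the outline — area = 314.18 mm². Checking containment: the cross-section at z = 3.5 is a subset of the cross-section at z = 1.5.

entirely on top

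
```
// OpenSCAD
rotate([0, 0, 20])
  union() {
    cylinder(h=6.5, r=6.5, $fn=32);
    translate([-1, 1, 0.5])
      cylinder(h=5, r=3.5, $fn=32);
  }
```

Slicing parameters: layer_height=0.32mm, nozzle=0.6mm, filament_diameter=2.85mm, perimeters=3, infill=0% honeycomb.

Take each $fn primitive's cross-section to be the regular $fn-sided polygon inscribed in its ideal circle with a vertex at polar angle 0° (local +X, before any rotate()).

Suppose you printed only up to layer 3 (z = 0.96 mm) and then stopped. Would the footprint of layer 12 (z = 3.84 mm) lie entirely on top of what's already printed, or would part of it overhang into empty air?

Compare the two slices. At z = 0.96: the r=6.5 cylinder gives a regular 32-gon of circumradius 6.5 (constant along its height) (area = (32/2)·6.500²·sin(360°/32) = 131.88 mm²); the cylinder at (-1, 1): section is a regular 32-gon, circumradius r=3.5 (area = (32/2)·3.500²·sin(360°/32) = 38.24 mm²); Combining (union): the r=3.5 cylinder at (-1, 1) lies entirely inside the r=6.5 cylinder, so the union is just the r=6.5 cylinder — area = 131.88 mm²; (whole slice rotated 20° about Z — lengths, areas and connectivity unchanged). At z = 3.84: the r=6.5 cylinder gives a regular 32-gon of circumradius 6.5 (constant along its height) (area = (32/2)·6.500²·sin(360°/32) = 131.88 mm²); the r=3.5 cylinder at (-1, 1) contributes a regular 32-gon of circumradius 3.5 (area = (32/2)·3.500²·sin(360°/32) = 38.24 mm²); Combining (union): the r=3.5 cylinder at (-1, 1) lies entirely inside the r=6.5 cylinder, so the union is just the r=6.5 cylinder — area = 131.88 mm²; (whole slice rotated 20° about Z — lengths, areas and connectivity unchanged). Checking containment: the cross-section at z = 3.84 is a subset of the cross-section at z = 0.96.

entirely on top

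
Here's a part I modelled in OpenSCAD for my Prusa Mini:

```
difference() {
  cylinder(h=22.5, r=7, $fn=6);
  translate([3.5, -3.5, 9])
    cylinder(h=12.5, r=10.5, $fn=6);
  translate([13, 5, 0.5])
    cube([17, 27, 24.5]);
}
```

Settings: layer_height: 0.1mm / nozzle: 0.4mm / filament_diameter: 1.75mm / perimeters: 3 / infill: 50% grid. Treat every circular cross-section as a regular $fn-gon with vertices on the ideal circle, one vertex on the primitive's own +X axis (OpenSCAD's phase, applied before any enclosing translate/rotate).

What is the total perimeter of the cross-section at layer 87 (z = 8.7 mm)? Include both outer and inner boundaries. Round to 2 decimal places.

At z = 8.7 mm: the r=7 cylinder contributes a regular 6-gon of circumradius 7 (perimeter = 2·6·7.000·sin(180°/6) = 42.00 mm); the cylinder at (3.5, -3.5) is not intersected at this z (z outside [9, 21.5]); the cube at (13, 5) (footprint 17×27) is included at this height (perimeter 88.00 mm); Taking the first minus the rest: starting from the r=7 cylinder, the 17×27 cube at (13, 5) misses the remaining region (no effect) — boundary = 42.00 mm. Overall, the cross-section is a single solid region. Total boundary length (outer) = 42.00 mm.

42.00 mm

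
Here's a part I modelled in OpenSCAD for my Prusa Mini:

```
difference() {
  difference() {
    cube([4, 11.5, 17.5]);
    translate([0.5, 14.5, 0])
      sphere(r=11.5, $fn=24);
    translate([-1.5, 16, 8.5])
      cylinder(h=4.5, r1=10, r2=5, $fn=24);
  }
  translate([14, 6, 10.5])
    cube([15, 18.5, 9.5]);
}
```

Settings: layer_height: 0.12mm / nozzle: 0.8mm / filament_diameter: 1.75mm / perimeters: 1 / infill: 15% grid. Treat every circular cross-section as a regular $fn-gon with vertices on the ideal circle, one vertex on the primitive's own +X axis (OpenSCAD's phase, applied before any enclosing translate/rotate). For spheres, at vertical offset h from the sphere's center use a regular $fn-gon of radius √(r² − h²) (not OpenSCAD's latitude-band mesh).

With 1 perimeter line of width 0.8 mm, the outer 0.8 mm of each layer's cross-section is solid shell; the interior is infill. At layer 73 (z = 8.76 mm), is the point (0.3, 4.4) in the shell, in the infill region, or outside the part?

shell

At z = 8.76 mm: the cube is present — its section is the full 4×11.5 rectangle; the r=11.5 sphere at (0.5, 14.5) slices to a regular 24-gon of circumradius 7.451 (√(r²−h²) with h=8.76 from center); the cone at (-1.5, 16) contributes a regular 24-gon of circumradius 9.711 (interpolated between r1=10 and r2=5 at t=0.058); Taking the first minus the rest: starting from the 4×11.5 cube, the r=11.5 sphere at (0.5, 14.5) partially overlaps it — only the 16.63 mm² overlap (of its 172.41 mm²) is removed, clipping the outline; the cone at (-1.5, 16) partially overlaps it — only the 1.06 mm² overlap (of its 292.90 mm²) is removed, clipping the outline — 1 connected region; the cube at (14, 6) is not intersected at this z (z outside [10.5, 20]); Subtracting the remaining from the first: none of the subtracted shapes is present at this height, so that combined region is unchanged — 1 connected region. Overall, the cross-section is a single solid region. The nearest boundary edge runs (0.00, 0.00)→(0.00, 6.49); distance from the point to it = 0.30 mm. The point is inside the cross-section, 0.30 mm from the nearest boundary — within the 0.8 mm shell band (1 × 0.8).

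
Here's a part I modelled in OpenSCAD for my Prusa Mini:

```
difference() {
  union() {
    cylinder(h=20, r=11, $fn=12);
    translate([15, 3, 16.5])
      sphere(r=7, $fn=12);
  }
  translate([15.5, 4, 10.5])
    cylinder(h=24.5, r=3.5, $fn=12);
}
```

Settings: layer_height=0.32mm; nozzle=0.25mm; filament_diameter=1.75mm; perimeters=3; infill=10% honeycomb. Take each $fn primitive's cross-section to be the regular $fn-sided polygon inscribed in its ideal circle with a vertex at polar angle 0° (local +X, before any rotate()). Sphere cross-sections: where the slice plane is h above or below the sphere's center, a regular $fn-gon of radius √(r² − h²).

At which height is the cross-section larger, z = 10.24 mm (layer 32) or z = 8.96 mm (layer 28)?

Layer 32 (z = 10.24): the r=11 cylinder contributes a regular 12-gon of circumradius 11 (area = (12/2)·11.000²·sin(360°/12) = 363.00 mm²); the r=7 sphere at (15, 3) contributes a regular 12-gon of circumradius √(7²−6.26²) = 3.132 (area = (12/2)·3.132²·sin(360°/12) = 29.44 mm²); Taking the union: the 2 present regions are separate (no shared area or edge), so areas and boundary lengths simply add and each stays a separate island — area = 392.44 mm²; the cylinder at (15.5, 4) is not intersected at this z (z outside [10.5, 35]); After the difference (first − rest): none of the subtracted shapes is present at this height, so that combined region is unchanged — area = 392.44 mm². So its area = 392.44 mm². Layer 28 (z = 8.96): the r=11 cylinder gives a regular 12-gon of circumradius 11 (constant along its height) (area = (12/2)·11.000²·sin(360°/12) = 363.00 mm²); the sphere at (15, 3) does not reach this height (|z−center|=7.540 > r=7); Taking the union: only the r=11 cylinder is present, so the union is just that shape — area = 363.00 mm²; the cylinder at (15.5, 4) does not reach this height (z outside [10.5, 35]); After the difference (first − rest): none of the subtracted shapes is present at this height, so that combined region is unchanged — area = 363.00 mm². So its area = 363.00 mm². Layer 32 is larger (392.44 vs 363.00 mm²).

layer 32 (z = 10.24 mm)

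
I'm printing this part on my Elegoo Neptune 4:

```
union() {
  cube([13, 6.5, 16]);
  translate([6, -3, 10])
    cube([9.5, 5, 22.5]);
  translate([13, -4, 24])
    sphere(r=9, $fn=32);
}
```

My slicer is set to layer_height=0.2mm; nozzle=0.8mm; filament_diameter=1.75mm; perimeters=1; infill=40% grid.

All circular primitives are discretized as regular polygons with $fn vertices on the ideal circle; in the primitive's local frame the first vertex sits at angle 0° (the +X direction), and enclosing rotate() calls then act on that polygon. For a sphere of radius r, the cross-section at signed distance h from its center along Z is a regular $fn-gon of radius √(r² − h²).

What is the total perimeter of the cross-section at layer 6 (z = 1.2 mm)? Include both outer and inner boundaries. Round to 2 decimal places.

39.00 mm

At z = 1.2 mm: the 13×6.5 cube contributes its full rectangle (perimeter 39.00 mm); the cube at (6, -3) is not intersected at this z (z outside [10, 32.5]); the sphere at (13, -4) is not intersected at this z (|z−center|=22.800 > r=9); Taking the union: only the 13×6.5 cube is present, so the union is just that shape — boundary = 39.00 mm. Overall, the cross-section is a single solid region. Total boundary length (outer) = 39.00 mm.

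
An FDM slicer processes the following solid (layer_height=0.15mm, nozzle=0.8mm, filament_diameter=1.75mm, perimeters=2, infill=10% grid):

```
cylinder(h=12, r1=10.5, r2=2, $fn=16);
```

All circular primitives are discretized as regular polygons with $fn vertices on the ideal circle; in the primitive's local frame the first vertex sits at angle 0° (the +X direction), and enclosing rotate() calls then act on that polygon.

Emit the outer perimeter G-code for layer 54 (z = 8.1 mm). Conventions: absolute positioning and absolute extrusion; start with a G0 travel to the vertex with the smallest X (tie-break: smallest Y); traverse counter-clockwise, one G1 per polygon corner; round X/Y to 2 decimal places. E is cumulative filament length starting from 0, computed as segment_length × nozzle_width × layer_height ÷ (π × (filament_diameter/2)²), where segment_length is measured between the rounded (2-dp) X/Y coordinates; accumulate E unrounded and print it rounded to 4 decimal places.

At z = 8.1 mm: the cone contributes a regular 16-gon of circumradius 4.763 (interpolated between r1=10.5 and r2=2 at t=0.675). The outline is a single polygon with 16 vertices. Extrusion per mm of travel: 0.8 × 0.15 / (π × 0.875²) = 0.049890. Accumulating E over each segment gives final E = 1.4832.

G0 X-4.76 Y0.00 Z8.10
G1 X-4.40 Y-1.82 E0.0926
G1 X-3.37 Y-3.37 E0.1854
G1 X-1.82 Y-4.40 E0.2783
G1 X0.00 Y-4.76 E0.3708
G1 X1.82 Y-4.40 E0.4634
G1 X3.37 Y-3.37 E0.5562
G1 X4.40 Y-1.82 E0.6491
G1 X4.76 Y0.00 E0.7416
G1 X4.40 Y1.82 E0.8342
G1 X3.37 Y3.37 E0.9270
G1 X1.82 Y4.40 E1.0199
G1 X0.00 Y4.76 E1.1124
G1 X-1.82 Y4.40 E1.2050
G1 X-3.37 Y3.37 E1.2978
G1 X-4.40 Y1.82 E1.3907
G1 X-4.76 Y0.00 E1.4832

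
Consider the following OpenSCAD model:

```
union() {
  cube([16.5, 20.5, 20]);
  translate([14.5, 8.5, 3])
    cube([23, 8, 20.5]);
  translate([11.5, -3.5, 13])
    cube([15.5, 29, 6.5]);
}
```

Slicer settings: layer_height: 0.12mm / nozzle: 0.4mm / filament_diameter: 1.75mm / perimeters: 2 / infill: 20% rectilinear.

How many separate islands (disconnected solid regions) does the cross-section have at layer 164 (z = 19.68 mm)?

1

At z = 19.68 mm: the cube (footprint 16.5×20.5) is included at this height; the cube at (14.5, 8.5) is present — its section is the full 23×8 rectangle; the cube at (11.5, -3.5) does not reach this height (z outside [13, 19.5]); Taking the union: the regions partially overlap (shared area 16.00 mm²), so overlapping operands fuse into one piece — 1 connected region. Overall, the cross-section is a single solid region. Island count = 1.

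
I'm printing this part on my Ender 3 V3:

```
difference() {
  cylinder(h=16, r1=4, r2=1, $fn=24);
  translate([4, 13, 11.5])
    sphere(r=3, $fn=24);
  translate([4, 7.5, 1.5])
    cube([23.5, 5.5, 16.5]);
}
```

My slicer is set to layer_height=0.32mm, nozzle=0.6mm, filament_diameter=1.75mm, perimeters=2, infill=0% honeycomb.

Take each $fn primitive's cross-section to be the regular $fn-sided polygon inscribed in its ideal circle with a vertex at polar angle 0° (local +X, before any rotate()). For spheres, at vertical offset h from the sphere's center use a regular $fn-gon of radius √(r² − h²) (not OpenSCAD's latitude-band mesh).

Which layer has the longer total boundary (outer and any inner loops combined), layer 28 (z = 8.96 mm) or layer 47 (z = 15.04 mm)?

layer 28 (z = 8.96 mm)

Layer 28 (z = 8.96): the cone: at t=0.560 of its height the radius interpolates to r₁+(r₂−r₁)t = 2.320, giving a regular 24-gon of that circumradius (perimeter = 2·24·2.320·sin(180°/24) = 14.54 mm); the r=3 sphere at (4, 13) contributes a regular 24-gon of circumradius √(3²−2.54²) = 1.596 (perimeter = 2·24·1.596·sin(180°/24) = 10.00 mm); the cube at (4, 7.5) is present — its section is the full 23.5×5.5 rectangle (perimeter 58.00 mm); Subtracting the remaining from the first: starting from the cone, the r=3 sphere at (4, 13) misses the remaining region (no effect); the 23.5×5.5 cube at (4, 7.5) misses the remaining region (no effect) — boundary = 14.54 mm. So its perimeter = 14.54 mm. Layer 47 (z = 15.04): the cone contributes a regular 24-gon of circumradius 1.180 (interpolated between r1=4 and r2=1 at t=0.940) (perimeter = 2·24·1.180·sin(180°/24) = 7.39 mm); the sphere at (4, 13) does not reach this height (|z−center|=3.540 > r=3); the 23.5×5.5 cube at (4, 7.5) contributes its full rectangle (perimeter 58.00 mm); Taking the first minus the rest: starting from the cone, the 23.5×5.5 cube at (4, 7.5) misses the remaining region (no effect) — boundary = 7.39 mm. So its perimeter = 7.39 mm. Layer 28 is larger (14.54 vs 7.39 mm).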